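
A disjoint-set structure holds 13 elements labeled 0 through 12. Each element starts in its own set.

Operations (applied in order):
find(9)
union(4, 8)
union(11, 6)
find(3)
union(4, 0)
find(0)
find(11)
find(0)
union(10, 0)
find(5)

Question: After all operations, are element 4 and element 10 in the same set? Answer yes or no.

Answer: yes

Derivation:
Step 1: find(9) -> no change; set of 9 is {9}
Step 2: union(4, 8) -> merged; set of 4 now {4, 8}
Step 3: union(11, 6) -> merged; set of 11 now {6, 11}
Step 4: find(3) -> no change; set of 3 is {3}
Step 5: union(4, 0) -> merged; set of 4 now {0, 4, 8}
Step 6: find(0) -> no change; set of 0 is {0, 4, 8}
Step 7: find(11) -> no change; set of 11 is {6, 11}
Step 8: find(0) -> no change; set of 0 is {0, 4, 8}
Step 9: union(10, 0) -> merged; set of 10 now {0, 4, 8, 10}
Step 10: find(5) -> no change; set of 5 is {5}
Set of 4: {0, 4, 8, 10}; 10 is a member.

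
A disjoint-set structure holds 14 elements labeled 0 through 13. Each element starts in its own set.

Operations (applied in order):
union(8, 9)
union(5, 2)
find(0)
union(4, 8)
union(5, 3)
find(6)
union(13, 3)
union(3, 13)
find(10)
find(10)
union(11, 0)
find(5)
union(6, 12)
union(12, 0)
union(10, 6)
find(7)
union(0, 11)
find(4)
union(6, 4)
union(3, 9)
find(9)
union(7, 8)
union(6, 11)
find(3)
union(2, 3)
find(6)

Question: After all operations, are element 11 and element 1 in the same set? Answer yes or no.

Step 1: union(8, 9) -> merged; set of 8 now {8, 9}
Step 2: union(5, 2) -> merged; set of 5 now {2, 5}
Step 3: find(0) -> no change; set of 0 is {0}
Step 4: union(4, 8) -> merged; set of 4 now {4, 8, 9}
Step 5: union(5, 3) -> merged; set of 5 now {2, 3, 5}
Step 6: find(6) -> no change; set of 6 is {6}
Step 7: union(13, 3) -> merged; set of 13 now {2, 3, 5, 13}
Step 8: union(3, 13) -> already same set; set of 3 now {2, 3, 5, 13}
Step 9: find(10) -> no change; set of 10 is {10}
Step 10: find(10) -> no change; set of 10 is {10}
Step 11: union(11, 0) -> merged; set of 11 now {0, 11}
Step 12: find(5) -> no change; set of 5 is {2, 3, 5, 13}
Step 13: union(6, 12) -> merged; set of 6 now {6, 12}
Step 14: union(12, 0) -> merged; set of 12 now {0, 6, 11, 12}
Step 15: union(10, 6) -> merged; set of 10 now {0, 6, 10, 11, 12}
Step 16: find(7) -> no change; set of 7 is {7}
Step 17: union(0, 11) -> already same set; set of 0 now {0, 6, 10, 11, 12}
Step 18: find(4) -> no change; set of 4 is {4, 8, 9}
Step 19: union(6, 4) -> merged; set of 6 now {0, 4, 6, 8, 9, 10, 11, 12}
Step 20: union(3, 9) -> merged; set of 3 now {0, 2, 3, 4, 5, 6, 8, 9, 10, 11, 12, 13}
Step 21: find(9) -> no change; set of 9 is {0, 2, 3, 4, 5, 6, 8, 9, 10, 11, 12, 13}
Step 22: union(7, 8) -> merged; set of 7 now {0, 2, 3, 4, 5, 6, 7, 8, 9, 10, 11, 12, 13}
Step 23: union(6, 11) -> already same set; set of 6 now {0, 2, 3, 4, 5, 6, 7, 8, 9, 10, 11, 12, 13}
Step 24: find(3) -> no change; set of 3 is {0, 2, 3, 4, 5, 6, 7, 8, 9, 10, 11, 12, 13}
Step 25: union(2, 3) -> already same set; set of 2 now {0, 2, 3, 4, 5, 6, 7, 8, 9, 10, 11, 12, 13}
Step 26: find(6) -> no change; set of 6 is {0, 2, 3, 4, 5, 6, 7, 8, 9, 10, 11, 12, 13}
Set of 11: {0, 2, 3, 4, 5, 6, 7, 8, 9, 10, 11, 12, 13}; 1 is not a member.

Answer: no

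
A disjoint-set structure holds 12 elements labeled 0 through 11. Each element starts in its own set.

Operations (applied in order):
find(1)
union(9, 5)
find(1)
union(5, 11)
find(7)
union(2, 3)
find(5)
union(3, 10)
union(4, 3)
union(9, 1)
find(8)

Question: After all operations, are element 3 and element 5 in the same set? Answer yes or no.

Step 1: find(1) -> no change; set of 1 is {1}
Step 2: union(9, 5) -> merged; set of 9 now {5, 9}
Step 3: find(1) -> no change; set of 1 is {1}
Step 4: union(5, 11) -> merged; set of 5 now {5, 9, 11}
Step 5: find(7) -> no change; set of 7 is {7}
Step 6: union(2, 3) -> merged; set of 2 now {2, 3}
Step 7: find(5) -> no change; set of 5 is {5, 9, 11}
Step 8: union(3, 10) -> merged; set of 3 now {2, 3, 10}
Step 9: union(4, 3) -> merged; set of 4 now {2, 3, 4, 10}
Step 10: union(9, 1) -> merged; set of 9 now {1, 5, 9, 11}
Step 11: find(8) -> no change; set of 8 is {8}
Set of 3: {2, 3, 4, 10}; 5 is not a member.

Answer: no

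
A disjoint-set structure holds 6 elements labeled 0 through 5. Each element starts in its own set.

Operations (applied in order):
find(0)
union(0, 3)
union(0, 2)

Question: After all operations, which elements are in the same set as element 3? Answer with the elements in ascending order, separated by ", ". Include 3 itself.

Step 1: find(0) -> no change; set of 0 is {0}
Step 2: union(0, 3) -> merged; set of 0 now {0, 3}
Step 3: union(0, 2) -> merged; set of 0 now {0, 2, 3}
Component of 3: {0, 2, 3}

Answer: 0, 2, 3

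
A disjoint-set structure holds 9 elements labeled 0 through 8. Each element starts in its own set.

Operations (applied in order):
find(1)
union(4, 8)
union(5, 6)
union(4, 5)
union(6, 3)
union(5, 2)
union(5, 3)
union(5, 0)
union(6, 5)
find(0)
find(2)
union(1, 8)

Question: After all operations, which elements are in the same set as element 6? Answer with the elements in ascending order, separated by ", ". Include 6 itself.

Answer: 0, 1, 2, 3, 4, 5, 6, 8

Derivation:
Step 1: find(1) -> no change; set of 1 is {1}
Step 2: union(4, 8) -> merged; set of 4 now {4, 8}
Step 3: union(5, 6) -> merged; set of 5 now {5, 6}
Step 4: union(4, 5) -> merged; set of 4 now {4, 5, 6, 8}
Step 5: union(6, 3) -> merged; set of 6 now {3, 4, 5, 6, 8}
Step 6: union(5, 2) -> merged; set of 5 now {2, 3, 4, 5, 6, 8}
Step 7: union(5, 3) -> already same set; set of 5 now {2, 3, 4, 5, 6, 8}
Step 8: union(5, 0) -> merged; set of 5 now {0, 2, 3, 4, 5, 6, 8}
Step 9: union(6, 5) -> already same set; set of 6 now {0, 2, 3, 4, 5, 6, 8}
Step 10: find(0) -> no change; set of 0 is {0, 2, 3, 4, 5, 6, 8}
Step 11: find(2) -> no change; set of 2 is {0, 2, 3, 4, 5, 6, 8}
Step 12: union(1, 8) -> merged; set of 1 now {0, 1, 2, 3, 4, 5, 6, 8}
Component of 6: {0, 1, 2, 3, 4, 5, 6, 8}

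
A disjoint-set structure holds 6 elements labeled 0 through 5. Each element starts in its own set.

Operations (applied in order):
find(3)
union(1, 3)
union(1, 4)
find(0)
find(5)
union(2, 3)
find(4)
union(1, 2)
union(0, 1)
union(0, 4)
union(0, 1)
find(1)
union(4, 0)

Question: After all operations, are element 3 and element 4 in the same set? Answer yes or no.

Answer: yes

Derivation:
Step 1: find(3) -> no change; set of 3 is {3}
Step 2: union(1, 3) -> merged; set of 1 now {1, 3}
Step 3: union(1, 4) -> merged; set of 1 now {1, 3, 4}
Step 4: find(0) -> no change; set of 0 is {0}
Step 5: find(5) -> no change; set of 5 is {5}
Step 6: union(2, 3) -> merged; set of 2 now {1, 2, 3, 4}
Step 7: find(4) -> no change; set of 4 is {1, 2, 3, 4}
Step 8: union(1, 2) -> already same set; set of 1 now {1, 2, 3, 4}
Step 9: union(0, 1) -> merged; set of 0 now {0, 1, 2, 3, 4}
Step 10: union(0, 4) -> already same set; set of 0 now {0, 1, 2, 3, 4}
Step 11: union(0, 1) -> already same set; set of 0 now {0, 1, 2, 3, 4}
Step 12: find(1) -> no change; set of 1 is {0, 1, 2, 3, 4}
Step 13: union(4, 0) -> already same set; set of 4 now {0, 1, 2, 3, 4}
Set of 3: {0, 1, 2, 3, 4}; 4 is a member.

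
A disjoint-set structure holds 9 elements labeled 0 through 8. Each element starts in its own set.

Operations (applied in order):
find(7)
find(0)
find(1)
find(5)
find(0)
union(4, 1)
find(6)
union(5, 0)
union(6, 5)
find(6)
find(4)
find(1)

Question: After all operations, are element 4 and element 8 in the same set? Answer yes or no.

Step 1: find(7) -> no change; set of 7 is {7}
Step 2: find(0) -> no change; set of 0 is {0}
Step 3: find(1) -> no change; set of 1 is {1}
Step 4: find(5) -> no change; set of 5 is {5}
Step 5: find(0) -> no change; set of 0 is {0}
Step 6: union(4, 1) -> merged; set of 4 now {1, 4}
Step 7: find(6) -> no change; set of 6 is {6}
Step 8: union(5, 0) -> merged; set of 5 now {0, 5}
Step 9: union(6, 5) -> merged; set of 6 now {0, 5, 6}
Step 10: find(6) -> no change; set of 6 is {0, 5, 6}
Step 11: find(4) -> no change; set of 4 is {1, 4}
Step 12: find(1) -> no change; set of 1 is {1, 4}
Set of 4: {1, 4}; 8 is not a member.

Answer: no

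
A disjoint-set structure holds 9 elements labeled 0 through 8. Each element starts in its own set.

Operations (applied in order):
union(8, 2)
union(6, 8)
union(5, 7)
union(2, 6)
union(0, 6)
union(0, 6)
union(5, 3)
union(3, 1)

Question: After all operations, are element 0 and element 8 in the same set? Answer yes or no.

Answer: yes

Derivation:
Step 1: union(8, 2) -> merged; set of 8 now {2, 8}
Step 2: union(6, 8) -> merged; set of 6 now {2, 6, 8}
Step 3: union(5, 7) -> merged; set of 5 now {5, 7}
Step 4: union(2, 6) -> already same set; set of 2 now {2, 6, 8}
Step 5: union(0, 6) -> merged; set of 0 now {0, 2, 6, 8}
Step 6: union(0, 6) -> already same set; set of 0 now {0, 2, 6, 8}
Step 7: union(5, 3) -> merged; set of 5 now {3, 5, 7}
Step 8: union(3, 1) -> merged; set of 3 now {1, 3, 5, 7}
Set of 0: {0, 2, 6, 8}; 8 is a member.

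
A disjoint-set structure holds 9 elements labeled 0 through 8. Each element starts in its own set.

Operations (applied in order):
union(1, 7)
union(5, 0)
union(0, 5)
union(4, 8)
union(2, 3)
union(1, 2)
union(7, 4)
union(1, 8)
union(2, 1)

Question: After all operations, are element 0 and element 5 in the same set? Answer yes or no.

Step 1: union(1, 7) -> merged; set of 1 now {1, 7}
Step 2: union(5, 0) -> merged; set of 5 now {0, 5}
Step 3: union(0, 5) -> already same set; set of 0 now {0, 5}
Step 4: union(4, 8) -> merged; set of 4 now {4, 8}
Step 5: union(2, 3) -> merged; set of 2 now {2, 3}
Step 6: union(1, 2) -> merged; set of 1 now {1, 2, 3, 7}
Step 7: union(7, 4) -> merged; set of 7 now {1, 2, 3, 4, 7, 8}
Step 8: union(1, 8) -> already same set; set of 1 now {1, 2, 3, 4, 7, 8}
Step 9: union(2, 1) -> already same set; set of 2 now {1, 2, 3, 4, 7, 8}
Set of 0: {0, 5}; 5 is a member.

Answer: yes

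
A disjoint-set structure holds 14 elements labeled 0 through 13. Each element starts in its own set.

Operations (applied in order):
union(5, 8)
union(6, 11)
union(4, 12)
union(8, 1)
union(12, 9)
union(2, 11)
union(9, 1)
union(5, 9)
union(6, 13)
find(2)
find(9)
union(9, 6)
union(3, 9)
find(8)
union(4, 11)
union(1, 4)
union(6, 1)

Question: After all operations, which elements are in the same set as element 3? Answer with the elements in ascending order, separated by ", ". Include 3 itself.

Step 1: union(5, 8) -> merged; set of 5 now {5, 8}
Step 2: union(6, 11) -> merged; set of 6 now {6, 11}
Step 3: union(4, 12) -> merged; set of 4 now {4, 12}
Step 4: union(8, 1) -> merged; set of 8 now {1, 5, 8}
Step 5: union(12, 9) -> merged; set of 12 now {4, 9, 12}
Step 6: union(2, 11) -> merged; set of 2 now {2, 6, 11}
Step 7: union(9, 1) -> merged; set of 9 now {1, 4, 5, 8, 9, 12}
Step 8: union(5, 9) -> already same set; set of 5 now {1, 4, 5, 8, 9, 12}
Step 9: union(6, 13) -> merged; set of 6 now {2, 6, 11, 13}
Step 10: find(2) -> no change; set of 2 is {2, 6, 11, 13}
Step 11: find(9) -> no change; set of 9 is {1, 4, 5, 8, 9, 12}
Step 12: union(9, 6) -> merged; set of 9 now {1, 2, 4, 5, 6, 8, 9, 11, 12, 13}
Step 13: union(3, 9) -> merged; set of 3 now {1, 2, 3, 4, 5, 6, 8, 9, 11, 12, 13}
Step 14: find(8) -> no change; set of 8 is {1, 2, 3, 4, 5, 6, 8, 9, 11, 12, 13}
Step 15: union(4, 11) -> already same set; set of 4 now {1, 2, 3, 4, 5, 6, 8, 9, 11, 12, 13}
Step 16: union(1, 4) -> already same set; set of 1 now {1, 2, 3, 4, 5, 6, 8, 9, 11, 12, 13}
Step 17: union(6, 1) -> already same set; set of 6 now {1, 2, 3, 4, 5, 6, 8, 9, 11, 12, 13}
Component of 3: {1, 2, 3, 4, 5, 6, 8, 9, 11, 12, 13}

Answer: 1, 2, 3, 4, 5, 6, 8, 9, 11, 12, 13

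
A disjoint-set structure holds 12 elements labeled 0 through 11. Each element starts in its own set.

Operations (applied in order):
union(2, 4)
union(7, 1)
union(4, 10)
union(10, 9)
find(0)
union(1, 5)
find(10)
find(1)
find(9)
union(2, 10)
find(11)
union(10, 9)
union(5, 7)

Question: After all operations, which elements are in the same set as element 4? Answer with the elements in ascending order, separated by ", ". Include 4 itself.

Answer: 2, 4, 9, 10

Derivation:
Step 1: union(2, 4) -> merged; set of 2 now {2, 4}
Step 2: union(7, 1) -> merged; set of 7 now {1, 7}
Step 3: union(4, 10) -> merged; set of 4 now {2, 4, 10}
Step 4: union(10, 9) -> merged; set of 10 now {2, 4, 9, 10}
Step 5: find(0) -> no change; set of 0 is {0}
Step 6: union(1, 5) -> merged; set of 1 now {1, 5, 7}
Step 7: find(10) -> no change; set of 10 is {2, 4, 9, 10}
Step 8: find(1) -> no change; set of 1 is {1, 5, 7}
Step 9: find(9) -> no change; set of 9 is {2, 4, 9, 10}
Step 10: union(2, 10) -> already same set; set of 2 now {2, 4, 9, 10}
Step 11: find(11) -> no change; set of 11 is {11}
Step 12: union(10, 9) -> already same set; set of 10 now {2, 4, 9, 10}
Step 13: union(5, 7) -> already same set; set of 5 now {1, 5, 7}
Component of 4: {2, 4, 9, 10}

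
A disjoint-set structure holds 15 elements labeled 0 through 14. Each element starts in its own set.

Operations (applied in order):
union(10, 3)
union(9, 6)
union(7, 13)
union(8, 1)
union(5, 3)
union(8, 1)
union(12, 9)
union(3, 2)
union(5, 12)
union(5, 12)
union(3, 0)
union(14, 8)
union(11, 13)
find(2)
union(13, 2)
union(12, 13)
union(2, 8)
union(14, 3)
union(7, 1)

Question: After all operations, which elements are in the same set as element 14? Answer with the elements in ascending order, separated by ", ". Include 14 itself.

Step 1: union(10, 3) -> merged; set of 10 now {3, 10}
Step 2: union(9, 6) -> merged; set of 9 now {6, 9}
Step 3: union(7, 13) -> merged; set of 7 now {7, 13}
Step 4: union(8, 1) -> merged; set of 8 now {1, 8}
Step 5: union(5, 3) -> merged; set of 5 now {3, 5, 10}
Step 6: union(8, 1) -> already same set; set of 8 now {1, 8}
Step 7: union(12, 9) -> merged; set of 12 now {6, 9, 12}
Step 8: union(3, 2) -> merged; set of 3 now {2, 3, 5, 10}
Step 9: union(5, 12) -> merged; set of 5 now {2, 3, 5, 6, 9, 10, 12}
Step 10: union(5, 12) -> already same set; set of 5 now {2, 3, 5, 6, 9, 10, 12}
Step 11: union(3, 0) -> merged; set of 3 now {0, 2, 3, 5, 6, 9, 10, 12}
Step 12: union(14, 8) -> merged; set of 14 now {1, 8, 14}
Step 13: union(11, 13) -> merged; set of 11 now {7, 11, 13}
Step 14: find(2) -> no change; set of 2 is {0, 2, 3, 5, 6, 9, 10, 12}
Step 15: union(13, 2) -> merged; set of 13 now {0, 2, 3, 5, 6, 7, 9, 10, 11, 12, 13}
Step 16: union(12, 13) -> already same set; set of 12 now {0, 2, 3, 5, 6, 7, 9, 10, 11, 12, 13}
Step 17: union(2, 8) -> merged; set of 2 now {0, 1, 2, 3, 5, 6, 7, 8, 9, 10, 11, 12, 13, 14}
Step 18: union(14, 3) -> already same set; set of 14 now {0, 1, 2, 3, 5, 6, 7, 8, 9, 10, 11, 12, 13, 14}
Step 19: union(7, 1) -> already same set; set of 7 now {0, 1, 2, 3, 5, 6, 7, 8, 9, 10, 11, 12, 13, 14}
Component of 14: {0, 1, 2, 3, 5, 6, 7, 8, 9, 10, 11, 12, 13, 14}

Answer: 0, 1, 2, 3, 5, 6, 7, 8, 9, 10, 11, 12, 13, 14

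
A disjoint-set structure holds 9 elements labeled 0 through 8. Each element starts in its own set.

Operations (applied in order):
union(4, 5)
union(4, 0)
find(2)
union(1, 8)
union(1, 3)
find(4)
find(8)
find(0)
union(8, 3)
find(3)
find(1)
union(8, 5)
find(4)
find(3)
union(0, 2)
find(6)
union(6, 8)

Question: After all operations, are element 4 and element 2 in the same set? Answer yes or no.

Answer: yes

Derivation:
Step 1: union(4, 5) -> merged; set of 4 now {4, 5}
Step 2: union(4, 0) -> merged; set of 4 now {0, 4, 5}
Step 3: find(2) -> no change; set of 2 is {2}
Step 4: union(1, 8) -> merged; set of 1 now {1, 8}
Step 5: union(1, 3) -> merged; set of 1 now {1, 3, 8}
Step 6: find(4) -> no change; set of 4 is {0, 4, 5}
Step 7: find(8) -> no change; set of 8 is {1, 3, 8}
Step 8: find(0) -> no change; set of 0 is {0, 4, 5}
Step 9: union(8, 3) -> already same set; set of 8 now {1, 3, 8}
Step 10: find(3) -> no change; set of 3 is {1, 3, 8}
Step 11: find(1) -> no change; set of 1 is {1, 3, 8}
Step 12: union(8, 5) -> merged; set of 8 now {0, 1, 3, 4, 5, 8}
Step 13: find(4) -> no change; set of 4 is {0, 1, 3, 4, 5, 8}
Step 14: find(3) -> no change; set of 3 is {0, 1, 3, 4, 5, 8}
Step 15: union(0, 2) -> merged; set of 0 now {0, 1, 2, 3, 4, 5, 8}
Step 16: find(6) -> no change; set of 6 is {6}
Step 17: union(6, 8) -> merged; set of 6 now {0, 1, 2, 3, 4, 5, 6, 8}
Set of 4: {0, 1, 2, 3, 4, 5, 6, 8}; 2 is a member.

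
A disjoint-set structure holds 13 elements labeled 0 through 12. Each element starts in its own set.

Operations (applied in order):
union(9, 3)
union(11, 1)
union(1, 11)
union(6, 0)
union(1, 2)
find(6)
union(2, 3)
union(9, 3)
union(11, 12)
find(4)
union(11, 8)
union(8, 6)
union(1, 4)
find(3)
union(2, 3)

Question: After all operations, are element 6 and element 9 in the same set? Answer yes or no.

Answer: yes

Derivation:
Step 1: union(9, 3) -> merged; set of 9 now {3, 9}
Step 2: union(11, 1) -> merged; set of 11 now {1, 11}
Step 3: union(1, 11) -> already same set; set of 1 now {1, 11}
Step 4: union(6, 0) -> merged; set of 6 now {0, 6}
Step 5: union(1, 2) -> merged; set of 1 now {1, 2, 11}
Step 6: find(6) -> no change; set of 6 is {0, 6}
Step 7: union(2, 3) -> merged; set of 2 now {1, 2, 3, 9, 11}
Step 8: union(9, 3) -> already same set; set of 9 now {1, 2, 3, 9, 11}
Step 9: union(11, 12) -> merged; set of 11 now {1, 2, 3, 9, 11, 12}
Step 10: find(4) -> no change; set of 4 is {4}
Step 11: union(11, 8) -> merged; set of 11 now {1, 2, 3, 8, 9, 11, 12}
Step 12: union(8, 6) -> merged; set of 8 now {0, 1, 2, 3, 6, 8, 9, 11, 12}
Step 13: union(1, 4) -> merged; set of 1 now {0, 1, 2, 3, 4, 6, 8, 9, 11, 12}
Step 14: find(3) -> no change; set of 3 is {0, 1, 2, 3, 4, 6, 8, 9, 11, 12}
Step 15: union(2, 3) -> already same set; set of 2 now {0, 1, 2, 3, 4, 6, 8, 9, 11, 12}
Set of 6: {0, 1, 2, 3, 4, 6, 8, 9, 11, 12}; 9 is a member.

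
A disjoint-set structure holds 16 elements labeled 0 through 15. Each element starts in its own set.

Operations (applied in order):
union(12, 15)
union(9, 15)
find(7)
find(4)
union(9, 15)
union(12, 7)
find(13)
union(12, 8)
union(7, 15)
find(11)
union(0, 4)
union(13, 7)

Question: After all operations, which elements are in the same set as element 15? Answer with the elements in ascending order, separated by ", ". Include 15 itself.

Answer: 7, 8, 9, 12, 13, 15

Derivation:
Step 1: union(12, 15) -> merged; set of 12 now {12, 15}
Step 2: union(9, 15) -> merged; set of 9 now {9, 12, 15}
Step 3: find(7) -> no change; set of 7 is {7}
Step 4: find(4) -> no change; set of 4 is {4}
Step 5: union(9, 15) -> already same set; set of 9 now {9, 12, 15}
Step 6: union(12, 7) -> merged; set of 12 now {7, 9, 12, 15}
Step 7: find(13) -> no change; set of 13 is {13}
Step 8: union(12, 8) -> merged; set of 12 now {7, 8, 9, 12, 15}
Step 9: union(7, 15) -> already same set; set of 7 now {7, 8, 9, 12, 15}
Step 10: find(11) -> no change; set of 11 is {11}
Step 11: union(0, 4) -> merged; set of 0 now {0, 4}
Step 12: union(13, 7) -> merged; set of 13 now {7, 8, 9, 12, 13, 15}
Component of 15: {7, 8, 9, 12, 13, 15}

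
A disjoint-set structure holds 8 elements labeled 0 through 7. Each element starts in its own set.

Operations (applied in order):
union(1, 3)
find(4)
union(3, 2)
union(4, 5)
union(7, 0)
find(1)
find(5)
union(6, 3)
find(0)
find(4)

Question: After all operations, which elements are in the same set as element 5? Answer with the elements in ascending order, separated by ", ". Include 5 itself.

Answer: 4, 5

Derivation:
Step 1: union(1, 3) -> merged; set of 1 now {1, 3}
Step 2: find(4) -> no change; set of 4 is {4}
Step 3: union(3, 2) -> merged; set of 3 now {1, 2, 3}
Step 4: union(4, 5) -> merged; set of 4 now {4, 5}
Step 5: union(7, 0) -> merged; set of 7 now {0, 7}
Step 6: find(1) -> no change; set of 1 is {1, 2, 3}
Step 7: find(5) -> no change; set of 5 is {4, 5}
Step 8: union(6, 3) -> merged; set of 6 now {1, 2, 3, 6}
Step 9: find(0) -> no change; set of 0 is {0, 7}
Step 10: find(4) -> no change; set of 4 is {4, 5}
Component of 5: {4, 5}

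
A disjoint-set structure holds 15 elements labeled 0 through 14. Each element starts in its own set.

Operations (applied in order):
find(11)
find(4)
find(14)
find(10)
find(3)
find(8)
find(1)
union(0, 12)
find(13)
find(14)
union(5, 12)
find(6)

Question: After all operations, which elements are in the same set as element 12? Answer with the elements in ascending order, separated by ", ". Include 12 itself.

Step 1: find(11) -> no change; set of 11 is {11}
Step 2: find(4) -> no change; set of 4 is {4}
Step 3: find(14) -> no change; set of 14 is {14}
Step 4: find(10) -> no change; set of 10 is {10}
Step 5: find(3) -> no change; set of 3 is {3}
Step 6: find(8) -> no change; set of 8 is {8}
Step 7: find(1) -> no change; set of 1 is {1}
Step 8: union(0, 12) -> merged; set of 0 now {0, 12}
Step 9: find(13) -> no change; set of 13 is {13}
Step 10: find(14) -> no change; set of 14 is {14}
Step 11: union(5, 12) -> merged; set of 5 now {0, 5, 12}
Step 12: find(6) -> no change; set of 6 is {6}
Component of 12: {0, 5, 12}

Answer: 0, 5, 12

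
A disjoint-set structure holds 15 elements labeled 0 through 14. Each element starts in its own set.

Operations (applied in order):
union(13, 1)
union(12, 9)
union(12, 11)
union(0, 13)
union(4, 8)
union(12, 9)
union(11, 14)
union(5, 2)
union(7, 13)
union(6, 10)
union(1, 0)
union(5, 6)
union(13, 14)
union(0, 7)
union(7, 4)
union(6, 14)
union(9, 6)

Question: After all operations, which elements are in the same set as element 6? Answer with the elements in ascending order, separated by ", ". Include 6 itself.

Step 1: union(13, 1) -> merged; set of 13 now {1, 13}
Step 2: union(12, 9) -> merged; set of 12 now {9, 12}
Step 3: union(12, 11) -> merged; set of 12 now {9, 11, 12}
Step 4: union(0, 13) -> merged; set of 0 now {0, 1, 13}
Step 5: union(4, 8) -> merged; set of 4 now {4, 8}
Step 6: union(12, 9) -> already same set; set of 12 now {9, 11, 12}
Step 7: union(11, 14) -> merged; set of 11 now {9, 11, 12, 14}
Step 8: union(5, 2) -> merged; set of 5 now {2, 5}
Step 9: union(7, 13) -> merged; set of 7 now {0, 1, 7, 13}
Step 10: union(6, 10) -> merged; set of 6 now {6, 10}
Step 11: union(1, 0) -> already same set; set of 1 now {0, 1, 7, 13}
Step 12: union(5, 6) -> merged; set of 5 now {2, 5, 6, 10}
Step 13: union(13, 14) -> merged; set of 13 now {0, 1, 7, 9, 11, 12, 13, 14}
Step 14: union(0, 7) -> already same set; set of 0 now {0, 1, 7, 9, 11, 12, 13, 14}
Step 15: union(7, 4) -> merged; set of 7 now {0, 1, 4, 7, 8, 9, 11, 12, 13, 14}
Step 16: union(6, 14) -> merged; set of 6 now {0, 1, 2, 4, 5, 6, 7, 8, 9, 10, 11, 12, 13, 14}
Step 17: union(9, 6) -> already same set; set of 9 now {0, 1, 2, 4, 5, 6, 7, 8, 9, 10, 11, 12, 13, 14}
Component of 6: {0, 1, 2, 4, 5, 6, 7, 8, 9, 10, 11, 12, 13, 14}

Answer: 0, 1, 2, 4, 5, 6, 7, 8, 9, 10, 11, 12, 13, 14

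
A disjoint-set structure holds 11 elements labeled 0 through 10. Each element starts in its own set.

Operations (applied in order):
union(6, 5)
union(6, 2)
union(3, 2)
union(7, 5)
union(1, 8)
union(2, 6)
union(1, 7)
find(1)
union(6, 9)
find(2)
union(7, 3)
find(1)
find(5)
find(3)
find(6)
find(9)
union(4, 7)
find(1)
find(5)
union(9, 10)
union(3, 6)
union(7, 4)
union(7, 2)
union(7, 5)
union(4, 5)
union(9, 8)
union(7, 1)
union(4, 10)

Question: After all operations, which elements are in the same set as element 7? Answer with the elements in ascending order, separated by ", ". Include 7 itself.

Answer: 1, 2, 3, 4, 5, 6, 7, 8, 9, 10

Derivation:
Step 1: union(6, 5) -> merged; set of 6 now {5, 6}
Step 2: union(6, 2) -> merged; set of 6 now {2, 5, 6}
Step 3: union(3, 2) -> merged; set of 3 now {2, 3, 5, 6}
Step 4: union(7, 5) -> merged; set of 7 now {2, 3, 5, 6, 7}
Step 5: union(1, 8) -> merged; set of 1 now {1, 8}
Step 6: union(2, 6) -> already same set; set of 2 now {2, 3, 5, 6, 7}
Step 7: union(1, 7) -> merged; set of 1 now {1, 2, 3, 5, 6, 7, 8}
Step 8: find(1) -> no change; set of 1 is {1, 2, 3, 5, 6, 7, 8}
Step 9: union(6, 9) -> merged; set of 6 now {1, 2, 3, 5, 6, 7, 8, 9}
Step 10: find(2) -> no change; set of 2 is {1, 2, 3, 5, 6, 7, 8, 9}
Step 11: union(7, 3) -> already same set; set of 7 now {1, 2, 3, 5, 6, 7, 8, 9}
Step 12: find(1) -> no change; set of 1 is {1, 2, 3, 5, 6, 7, 8, 9}
Step 13: find(5) -> no change; set of 5 is {1, 2, 3, 5, 6, 7, 8, 9}
Step 14: find(3) -> no change; set of 3 is {1, 2, 3, 5, 6, 7, 8, 9}
Step 15: find(6) -> no change; set of 6 is {1, 2, 3, 5, 6, 7, 8, 9}
Step 16: find(9) -> no change; set of 9 is {1, 2, 3, 5, 6, 7, 8, 9}
Step 17: union(4, 7) -> merged; set of 4 now {1, 2, 3, 4, 5, 6, 7, 8, 9}
Step 18: find(1) -> no change; set of 1 is {1, 2, 3, 4, 5, 6, 7, 8, 9}
Step 19: find(5) -> no change; set of 5 is {1, 2, 3, 4, 5, 6, 7, 8, 9}
Step 20: union(9, 10) -> merged; set of 9 now {1, 2, 3, 4, 5, 6, 7, 8, 9, 10}
Step 21: union(3, 6) -> already same set; set of 3 now {1, 2, 3, 4, 5, 6, 7, 8, 9, 10}
Step 22: union(7, 4) -> already same set; set of 7 now {1, 2, 3, 4, 5, 6, 7, 8, 9, 10}
Step 23: union(7, 2) -> already same set; set of 7 now {1, 2, 3, 4, 5, 6, 7, 8, 9, 10}
Step 24: union(7, 5) -> already same set; set of 7 now {1, 2, 3, 4, 5, 6, 7, 8, 9, 10}
Step 25: union(4, 5) -> already same set; set of 4 now {1, 2, 3, 4, 5, 6, 7, 8, 9, 10}
Step 26: union(9, 8) -> already same set; set of 9 now {1, 2, 3, 4, 5, 6, 7, 8, 9, 10}
Step 27: union(7, 1) -> already same set; set of 7 now {1, 2, 3, 4, 5, 6, 7, 8, 9, 10}
Step 28: union(4, 10) -> already same set; set of 4 now {1, 2, 3, 4, 5, 6, 7, 8, 9, 10}
Component of 7: {1, 2, 3, 4, 5, 6, 7, 8, 9, 10}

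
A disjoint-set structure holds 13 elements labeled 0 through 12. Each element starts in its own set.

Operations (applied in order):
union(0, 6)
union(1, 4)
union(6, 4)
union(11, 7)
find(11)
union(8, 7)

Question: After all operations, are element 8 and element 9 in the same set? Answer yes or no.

Answer: no

Derivation:
Step 1: union(0, 6) -> merged; set of 0 now {0, 6}
Step 2: union(1, 4) -> merged; set of 1 now {1, 4}
Step 3: union(6, 4) -> merged; set of 6 now {0, 1, 4, 6}
Step 4: union(11, 7) -> merged; set of 11 now {7, 11}
Step 5: find(11) -> no change; set of 11 is {7, 11}
Step 6: union(8, 7) -> merged; set of 8 now {7, 8, 11}
Set of 8: {7, 8, 11}; 9 is not a member.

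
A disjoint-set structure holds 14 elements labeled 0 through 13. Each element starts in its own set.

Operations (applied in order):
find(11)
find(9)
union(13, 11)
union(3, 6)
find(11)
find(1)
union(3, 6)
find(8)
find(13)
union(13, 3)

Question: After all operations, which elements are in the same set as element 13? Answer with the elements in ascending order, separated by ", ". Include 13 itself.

Answer: 3, 6, 11, 13

Derivation:
Step 1: find(11) -> no change; set of 11 is {11}
Step 2: find(9) -> no change; set of 9 is {9}
Step 3: union(13, 11) -> merged; set of 13 now {11, 13}
Step 4: union(3, 6) -> merged; set of 3 now {3, 6}
Step 5: find(11) -> no change; set of 11 is {11, 13}
Step 6: find(1) -> no change; set of 1 is {1}
Step 7: union(3, 6) -> already same set; set of 3 now {3, 6}
Step 8: find(8) -> no change; set of 8 is {8}
Step 9: find(13) -> no change; set of 13 is {11, 13}
Step 10: union(13, 3) -> merged; set of 13 now {3, 6, 11, 13}
Component of 13: {3, 6, 11, 13}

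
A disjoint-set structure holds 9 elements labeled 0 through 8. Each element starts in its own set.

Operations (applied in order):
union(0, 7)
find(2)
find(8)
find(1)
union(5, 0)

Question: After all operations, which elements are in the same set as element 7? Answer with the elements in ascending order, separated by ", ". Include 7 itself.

Step 1: union(0, 7) -> merged; set of 0 now {0, 7}
Step 2: find(2) -> no change; set of 2 is {2}
Step 3: find(8) -> no change; set of 8 is {8}
Step 4: find(1) -> no change; set of 1 is {1}
Step 5: union(5, 0) -> merged; set of 5 now {0, 5, 7}
Component of 7: {0, 5, 7}

Answer: 0, 5, 7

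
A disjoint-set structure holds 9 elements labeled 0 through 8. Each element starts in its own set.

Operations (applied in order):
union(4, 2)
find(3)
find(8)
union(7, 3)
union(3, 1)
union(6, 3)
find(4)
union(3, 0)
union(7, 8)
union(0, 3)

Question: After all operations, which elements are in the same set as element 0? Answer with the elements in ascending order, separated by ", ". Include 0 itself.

Answer: 0, 1, 3, 6, 7, 8

Derivation:
Step 1: union(4, 2) -> merged; set of 4 now {2, 4}
Step 2: find(3) -> no change; set of 3 is {3}
Step 3: find(8) -> no change; set of 8 is {8}
Step 4: union(7, 3) -> merged; set of 7 now {3, 7}
Step 5: union(3, 1) -> merged; set of 3 now {1, 3, 7}
Step 6: union(6, 3) -> merged; set of 6 now {1, 3, 6, 7}
Step 7: find(4) -> no change; set of 4 is {2, 4}
Step 8: union(3, 0) -> merged; set of 3 now {0, 1, 3, 6, 7}
Step 9: union(7, 8) -> merged; set of 7 now {0, 1, 3, 6, 7, 8}
Step 10: union(0, 3) -> already same set; set of 0 now {0, 1, 3, 6, 7, 8}
Component of 0: {0, 1, 3, 6, 7, 8}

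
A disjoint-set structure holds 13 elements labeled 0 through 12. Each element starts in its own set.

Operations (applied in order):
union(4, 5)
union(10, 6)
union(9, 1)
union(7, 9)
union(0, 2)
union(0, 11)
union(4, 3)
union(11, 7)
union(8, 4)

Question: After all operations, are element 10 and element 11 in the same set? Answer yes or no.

Step 1: union(4, 5) -> merged; set of 4 now {4, 5}
Step 2: union(10, 6) -> merged; set of 10 now {6, 10}
Step 3: union(9, 1) -> merged; set of 9 now {1, 9}
Step 4: union(7, 9) -> merged; set of 7 now {1, 7, 9}
Step 5: union(0, 2) -> merged; set of 0 now {0, 2}
Step 6: union(0, 11) -> merged; set of 0 now {0, 2, 11}
Step 7: union(4, 3) -> merged; set of 4 now {3, 4, 5}
Step 8: union(11, 7) -> merged; set of 11 now {0, 1, 2, 7, 9, 11}
Step 9: union(8, 4) -> merged; set of 8 now {3, 4, 5, 8}
Set of 10: {6, 10}; 11 is not a member.

Answer: no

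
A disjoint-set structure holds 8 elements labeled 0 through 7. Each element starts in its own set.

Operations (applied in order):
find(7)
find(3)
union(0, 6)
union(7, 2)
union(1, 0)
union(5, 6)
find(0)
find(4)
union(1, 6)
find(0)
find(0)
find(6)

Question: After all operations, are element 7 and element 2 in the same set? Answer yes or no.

Answer: yes

Derivation:
Step 1: find(7) -> no change; set of 7 is {7}
Step 2: find(3) -> no change; set of 3 is {3}
Step 3: union(0, 6) -> merged; set of 0 now {0, 6}
Step 4: union(7, 2) -> merged; set of 7 now {2, 7}
Step 5: union(1, 0) -> merged; set of 1 now {0, 1, 6}
Step 6: union(5, 6) -> merged; set of 5 now {0, 1, 5, 6}
Step 7: find(0) -> no change; set of 0 is {0, 1, 5, 6}
Step 8: find(4) -> no change; set of 4 is {4}
Step 9: union(1, 6) -> already same set; set of 1 now {0, 1, 5, 6}
Step 10: find(0) -> no change; set of 0 is {0, 1, 5, 6}
Step 11: find(0) -> no change; set of 0 is {0, 1, 5, 6}
Step 12: find(6) -> no change; set of 6 is {0, 1, 5, 6}
Set of 7: {2, 7}; 2 is a member.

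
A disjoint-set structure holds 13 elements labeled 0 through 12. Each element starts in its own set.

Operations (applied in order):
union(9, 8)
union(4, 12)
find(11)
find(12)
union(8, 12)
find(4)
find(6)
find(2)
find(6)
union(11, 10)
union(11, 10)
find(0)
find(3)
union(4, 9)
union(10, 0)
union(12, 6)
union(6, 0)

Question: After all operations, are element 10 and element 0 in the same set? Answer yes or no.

Step 1: union(9, 8) -> merged; set of 9 now {8, 9}
Step 2: union(4, 12) -> merged; set of 4 now {4, 12}
Step 3: find(11) -> no change; set of 11 is {11}
Step 4: find(12) -> no change; set of 12 is {4, 12}
Step 5: union(8, 12) -> merged; set of 8 now {4, 8, 9, 12}
Step 6: find(4) -> no change; set of 4 is {4, 8, 9, 12}
Step 7: find(6) -> no change; set of 6 is {6}
Step 8: find(2) -> no change; set of 2 is {2}
Step 9: find(6) -> no change; set of 6 is {6}
Step 10: union(11, 10) -> merged; set of 11 now {10, 11}
Step 11: union(11, 10) -> already same set; set of 11 now {10, 11}
Step 12: find(0) -> no change; set of 0 is {0}
Step 13: find(3) -> no change; set of 3 is {3}
Step 14: union(4, 9) -> already same set; set of 4 now {4, 8, 9, 12}
Step 15: union(10, 0) -> merged; set of 10 now {0, 10, 11}
Step 16: union(12, 6) -> merged; set of 12 now {4, 6, 8, 9, 12}
Step 17: union(6, 0) -> merged; set of 6 now {0, 4, 6, 8, 9, 10, 11, 12}
Set of 10: {0, 4, 6, 8, 9, 10, 11, 12}; 0 is a member.

Answer: yes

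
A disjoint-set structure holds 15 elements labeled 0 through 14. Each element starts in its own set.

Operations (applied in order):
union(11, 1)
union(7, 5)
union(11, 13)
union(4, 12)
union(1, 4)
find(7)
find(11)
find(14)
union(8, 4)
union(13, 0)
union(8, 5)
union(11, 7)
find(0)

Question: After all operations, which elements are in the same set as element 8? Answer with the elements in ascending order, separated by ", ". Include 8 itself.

Step 1: union(11, 1) -> merged; set of 11 now {1, 11}
Step 2: union(7, 5) -> merged; set of 7 now {5, 7}
Step 3: union(11, 13) -> merged; set of 11 now {1, 11, 13}
Step 4: union(4, 12) -> merged; set of 4 now {4, 12}
Step 5: union(1, 4) -> merged; set of 1 now {1, 4, 11, 12, 13}
Step 6: find(7) -> no change; set of 7 is {5, 7}
Step 7: find(11) -> no change; set of 11 is {1, 4, 11, 12, 13}
Step 8: find(14) -> no change; set of 14 is {14}
Step 9: union(8, 4) -> merged; set of 8 now {1, 4, 8, 11, 12, 13}
Step 10: union(13, 0) -> merged; set of 13 now {0, 1, 4, 8, 11, 12, 13}
Step 11: union(8, 5) -> merged; set of 8 now {0, 1, 4, 5, 7, 8, 11, 12, 13}
Step 12: union(11, 7) -> already same set; set of 11 now {0, 1, 4, 5, 7, 8, 11, 12, 13}
Step 13: find(0) -> no change; set of 0 is {0, 1, 4, 5, 7, 8, 11, 12, 13}
Component of 8: {0, 1, 4, 5, 7, 8, 11, 12, 13}

Answer: 0, 1, 4, 5, 7, 8, 11, 12, 13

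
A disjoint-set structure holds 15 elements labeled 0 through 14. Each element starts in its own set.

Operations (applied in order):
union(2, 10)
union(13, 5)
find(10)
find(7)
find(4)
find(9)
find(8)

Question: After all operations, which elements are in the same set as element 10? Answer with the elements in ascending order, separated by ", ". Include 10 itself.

Step 1: union(2, 10) -> merged; set of 2 now {2, 10}
Step 2: union(13, 5) -> merged; set of 13 now {5, 13}
Step 3: find(10) -> no change; set of 10 is {2, 10}
Step 4: find(7) -> no change; set of 7 is {7}
Step 5: find(4) -> no change; set of 4 is {4}
Step 6: find(9) -> no change; set of 9 is {9}
Step 7: find(8) -> no change; set of 8 is {8}
Component of 10: {2, 10}

Answer: 2, 10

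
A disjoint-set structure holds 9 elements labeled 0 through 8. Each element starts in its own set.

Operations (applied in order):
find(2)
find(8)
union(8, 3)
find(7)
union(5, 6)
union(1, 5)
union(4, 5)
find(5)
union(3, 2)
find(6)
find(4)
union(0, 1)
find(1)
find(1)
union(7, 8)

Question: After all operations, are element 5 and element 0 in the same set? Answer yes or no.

Step 1: find(2) -> no change; set of 2 is {2}
Step 2: find(8) -> no change; set of 8 is {8}
Step 3: union(8, 3) -> merged; set of 8 now {3, 8}
Step 4: find(7) -> no change; set of 7 is {7}
Step 5: union(5, 6) -> merged; set of 5 now {5, 6}
Step 6: union(1, 5) -> merged; set of 1 now {1, 5, 6}
Step 7: union(4, 5) -> merged; set of 4 now {1, 4, 5, 6}
Step 8: find(5) -> no change; set of 5 is {1, 4, 5, 6}
Step 9: union(3, 2) -> merged; set of 3 now {2, 3, 8}
Step 10: find(6) -> no change; set of 6 is {1, 4, 5, 6}
Step 11: find(4) -> no change; set of 4 is {1, 4, 5, 6}
Step 12: union(0, 1) -> merged; set of 0 now {0, 1, 4, 5, 6}
Step 13: find(1) -> no change; set of 1 is {0, 1, 4, 5, 6}
Step 14: find(1) -> no change; set of 1 is {0, 1, 4, 5, 6}
Step 15: union(7, 8) -> merged; set of 7 now {2, 3, 7, 8}
Set of 5: {0, 1, 4, 5, 6}; 0 is a member.

Answer: yes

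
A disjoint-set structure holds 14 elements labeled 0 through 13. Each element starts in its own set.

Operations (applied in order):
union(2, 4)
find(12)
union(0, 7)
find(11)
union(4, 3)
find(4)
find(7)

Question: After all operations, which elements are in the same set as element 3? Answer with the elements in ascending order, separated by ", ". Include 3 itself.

Answer: 2, 3, 4

Derivation:
Step 1: union(2, 4) -> merged; set of 2 now {2, 4}
Step 2: find(12) -> no change; set of 12 is {12}
Step 3: union(0, 7) -> merged; set of 0 now {0, 7}
Step 4: find(11) -> no change; set of 11 is {11}
Step 5: union(4, 3) -> merged; set of 4 now {2, 3, 4}
Step 6: find(4) -> no change; set of 4 is {2, 3, 4}
Step 7: find(7) -> no change; set of 7 is {0, 7}
Component of 3: {2, 3, 4}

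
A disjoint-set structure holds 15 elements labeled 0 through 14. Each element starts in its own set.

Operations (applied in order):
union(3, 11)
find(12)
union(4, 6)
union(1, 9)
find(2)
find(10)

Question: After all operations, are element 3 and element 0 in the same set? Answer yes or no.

Answer: no

Derivation:
Step 1: union(3, 11) -> merged; set of 3 now {3, 11}
Step 2: find(12) -> no change; set of 12 is {12}
Step 3: union(4, 6) -> merged; set of 4 now {4, 6}
Step 4: union(1, 9) -> merged; set of 1 now {1, 9}
Step 5: find(2) -> no change; set of 2 is {2}
Step 6: find(10) -> no change; set of 10 is {10}
Set of 3: {3, 11}; 0 is not a member.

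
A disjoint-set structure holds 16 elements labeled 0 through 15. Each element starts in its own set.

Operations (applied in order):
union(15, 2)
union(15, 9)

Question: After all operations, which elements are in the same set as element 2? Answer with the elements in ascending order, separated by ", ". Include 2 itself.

Step 1: union(15, 2) -> merged; set of 15 now {2, 15}
Step 2: union(15, 9) -> merged; set of 15 now {2, 9, 15}
Component of 2: {2, 9, 15}

Answer: 2, 9, 15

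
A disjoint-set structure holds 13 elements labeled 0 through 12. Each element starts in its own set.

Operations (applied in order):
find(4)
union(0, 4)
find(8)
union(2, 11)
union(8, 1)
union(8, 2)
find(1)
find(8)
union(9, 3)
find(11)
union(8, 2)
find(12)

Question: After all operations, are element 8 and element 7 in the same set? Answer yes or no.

Answer: no

Derivation:
Step 1: find(4) -> no change; set of 4 is {4}
Step 2: union(0, 4) -> merged; set of 0 now {0, 4}
Step 3: find(8) -> no change; set of 8 is {8}
Step 4: union(2, 11) -> merged; set of 2 now {2, 11}
Step 5: union(8, 1) -> merged; set of 8 now {1, 8}
Step 6: union(8, 2) -> merged; set of 8 now {1, 2, 8, 11}
Step 7: find(1) -> no change; set of 1 is {1, 2, 8, 11}
Step 8: find(8) -> no change; set of 8 is {1, 2, 8, 11}
Step 9: union(9, 3) -> merged; set of 9 now {3, 9}
Step 10: find(11) -> no change; set of 11 is {1, 2, 8, 11}
Step 11: union(8, 2) -> already same set; set of 8 now {1, 2, 8, 11}
Step 12: find(12) -> no change; set of 12 is {12}
Set of 8: {1, 2, 8, 11}; 7 is not a member.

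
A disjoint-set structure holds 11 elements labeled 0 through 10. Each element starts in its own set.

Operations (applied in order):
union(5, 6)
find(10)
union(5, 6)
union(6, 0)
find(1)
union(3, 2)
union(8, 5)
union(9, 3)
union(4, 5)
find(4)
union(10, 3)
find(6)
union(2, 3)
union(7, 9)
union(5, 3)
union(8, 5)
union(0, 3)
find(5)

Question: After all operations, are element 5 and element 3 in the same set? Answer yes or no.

Answer: yes

Derivation:
Step 1: union(5, 6) -> merged; set of 5 now {5, 6}
Step 2: find(10) -> no change; set of 10 is {10}
Step 3: union(5, 6) -> already same set; set of 5 now {5, 6}
Step 4: union(6, 0) -> merged; set of 6 now {0, 5, 6}
Step 5: find(1) -> no change; set of 1 is {1}
Step 6: union(3, 2) -> merged; set of 3 now {2, 3}
Step 7: union(8, 5) -> merged; set of 8 now {0, 5, 6, 8}
Step 8: union(9, 3) -> merged; set of 9 now {2, 3, 9}
Step 9: union(4, 5) -> merged; set of 4 now {0, 4, 5, 6, 8}
Step 10: find(4) -> no change; set of 4 is {0, 4, 5, 6, 8}
Step 11: union(10, 3) -> merged; set of 10 now {2, 3, 9, 10}
Step 12: find(6) -> no change; set of 6 is {0, 4, 5, 6, 8}
Step 13: union(2, 3) -> already same set; set of 2 now {2, 3, 9, 10}
Step 14: union(7, 9) -> merged; set of 7 now {2, 3, 7, 9, 10}
Step 15: union(5, 3) -> merged; set of 5 now {0, 2, 3, 4, 5, 6, 7, 8, 9, 10}
Step 16: union(8, 5) -> already same set; set of 8 now {0, 2, 3, 4, 5, 6, 7, 8, 9, 10}
Step 17: union(0, 3) -> already same set; set of 0 now {0, 2, 3, 4, 5, 6, 7, 8, 9, 10}
Step 18: find(5) -> no change; set of 5 is {0, 2, 3, 4, 5, 6, 7, 8, 9, 10}
Set of 5: {0, 2, 3, 4, 5, 6, 7, 8, 9, 10}; 3 is a member.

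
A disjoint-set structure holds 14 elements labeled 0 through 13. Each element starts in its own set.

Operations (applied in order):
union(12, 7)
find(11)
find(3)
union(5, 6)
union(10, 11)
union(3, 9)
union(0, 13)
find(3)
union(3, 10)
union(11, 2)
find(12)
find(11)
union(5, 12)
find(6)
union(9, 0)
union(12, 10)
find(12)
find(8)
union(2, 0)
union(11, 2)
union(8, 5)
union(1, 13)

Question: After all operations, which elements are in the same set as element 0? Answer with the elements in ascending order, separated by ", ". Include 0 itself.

Answer: 0, 1, 2, 3, 5, 6, 7, 8, 9, 10, 11, 12, 13

Derivation:
Step 1: union(12, 7) -> merged; set of 12 now {7, 12}
Step 2: find(11) -> no change; set of 11 is {11}
Step 3: find(3) -> no change; set of 3 is {3}
Step 4: union(5, 6) -> merged; set of 5 now {5, 6}
Step 5: union(10, 11) -> merged; set of 10 now {10, 11}
Step 6: union(3, 9) -> merged; set of 3 now {3, 9}
Step 7: union(0, 13) -> merged; set of 0 now {0, 13}
Step 8: find(3) -> no change; set of 3 is {3, 9}
Step 9: union(3, 10) -> merged; set of 3 now {3, 9, 10, 11}
Step 10: union(11, 2) -> merged; set of 11 now {2, 3, 9, 10, 11}
Step 11: find(12) -> no change; set of 12 is {7, 12}
Step 12: find(11) -> no change; set of 11 is {2, 3, 9, 10, 11}
Step 13: union(5, 12) -> merged; set of 5 now {5, 6, 7, 12}
Step 14: find(6) -> no change; set of 6 is {5, 6, 7, 12}
Step 15: union(9, 0) -> merged; set of 9 now {0, 2, 3, 9, 10, 11, 13}
Step 16: union(12, 10) -> merged; set of 12 now {0, 2, 3, 5, 6, 7, 9, 10, 11, 12, 13}
Step 17: find(12) -> no change; set of 12 is {0, 2, 3, 5, 6, 7, 9, 10, 11, 12, 13}
Step 18: find(8) -> no change; set of 8 is {8}
Step 19: union(2, 0) -> already same set; set of 2 now {0, 2, 3, 5, 6, 7, 9, 10, 11, 12, 13}
Step 20: union(11, 2) -> already same set; set of 11 now {0, 2, 3, 5, 6, 7, 9, 10, 11, 12, 13}
Step 21: union(8, 5) -> merged; set of 8 now {0, 2, 3, 5, 6, 7, 8, 9, 10, 11, 12, 13}
Step 22: union(1, 13) -> merged; set of 1 now {0, 1, 2, 3, 5, 6, 7, 8, 9, 10, 11, 12, 13}
Component of 0: {0, 1, 2, 3, 5, 6, 7, 8, 9, 10, 11, 12, 13}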